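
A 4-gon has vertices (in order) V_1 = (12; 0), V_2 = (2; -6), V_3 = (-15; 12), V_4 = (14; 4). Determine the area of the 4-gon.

Σ = (-72) + (-66) + (-228) + (-48) = -414
Area = |Σ|/2 = 207.

207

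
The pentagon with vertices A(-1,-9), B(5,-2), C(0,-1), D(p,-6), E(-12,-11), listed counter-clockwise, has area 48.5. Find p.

Write out the shoelace sum; only the two edges meeting at D involve p:
2·Area = [(0·(-6) − p·(-1)) + (p·(-11) − (-12)·(-6))] + 139
       = -10·p + 67 = 97
⇒ p = -3.

-3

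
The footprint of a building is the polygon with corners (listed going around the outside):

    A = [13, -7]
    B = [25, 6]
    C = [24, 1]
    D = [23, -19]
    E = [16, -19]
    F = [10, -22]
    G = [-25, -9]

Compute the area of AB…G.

A→B: (13)(6) − (25)(-7) = 253
B→C: (25)(1) − (24)(6) = -119
C→D: (24)(-19) − (23)(1) = -479
D→E: (23)(-19) − (16)(-19) = -133
E→F: (16)(-22) − (10)(-19) = -162
F→G: (10)(-9) − (-25)(-22) = -640
G→A: (-25)(-7) − (13)(-9) = 292
Σ = -988
Area = |Σ|/2 = 494.

494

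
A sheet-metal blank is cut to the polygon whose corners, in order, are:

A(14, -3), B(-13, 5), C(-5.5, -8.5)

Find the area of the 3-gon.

152.25

Apply the shoelace formula: 2A = Σ (x_i·y_{i+1} − x_{i+1}·y_i), indices taken mod 3.
Σ = (31) + (138) + (135.5) = 304.5
Area = |Σ|/2 = 152.25.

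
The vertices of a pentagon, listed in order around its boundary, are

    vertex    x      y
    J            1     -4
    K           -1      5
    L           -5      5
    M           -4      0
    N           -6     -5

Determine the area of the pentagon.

45

Apply the shoelace formula: 2A = Σ (x_i·y_{i+1} − x_{i+1}·y_i), indices taken mod 5.
Σ = (1) + (20) + (20) + (20) + (29) = 90
Area = |Σ|/2 = 45.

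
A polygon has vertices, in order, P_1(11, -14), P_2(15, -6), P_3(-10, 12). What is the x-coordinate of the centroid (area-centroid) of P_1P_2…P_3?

16/3

Apply the shoelace formula. First the cross-terms c_i = x_i·y_{i+1} − x_{i+1}·y_i:
  144, 120, 8  ⇒  2A = 272, A = 136.
Then Σ (x_i + x_{i+1})·c_i = 4352, so x̄ = 4352 / (6·136) = 16/3.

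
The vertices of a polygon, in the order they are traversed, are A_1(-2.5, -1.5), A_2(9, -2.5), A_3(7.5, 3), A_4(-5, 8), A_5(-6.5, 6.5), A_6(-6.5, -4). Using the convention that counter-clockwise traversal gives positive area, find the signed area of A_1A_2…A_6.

Cross-terms: 19.75, 45.75, 75, 19.5, 68.25, -0.25  ⇒  Σ = 228
Signed area = Σ/2 = 114 (positive ⇒ counter-clockwise traversal).

114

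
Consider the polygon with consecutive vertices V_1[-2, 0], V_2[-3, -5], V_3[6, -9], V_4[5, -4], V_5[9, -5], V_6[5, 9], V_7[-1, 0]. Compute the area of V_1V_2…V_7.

V_1→V_2: (-2)(-5) − (-3)(0) = 10
V_2→V_3: (-3)(-9) − (6)(-5) = 57
V_3→V_4: (6)(-4) − (5)(-9) = 21
V_4→V_5: (5)(-5) − (9)(-4) = 11
V_5→V_6: (9)(9) − (5)(-5) = 106
V_6→V_7: (5)(0) − (-1)(9) = 9
V_7→V_1: (-1)(0) − (-2)(0) = 0
Σ = 214
Area = |Σ|/2 = 107.

107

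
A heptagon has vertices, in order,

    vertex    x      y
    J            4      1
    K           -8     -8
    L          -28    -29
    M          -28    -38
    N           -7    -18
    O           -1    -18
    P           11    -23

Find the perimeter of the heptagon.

126

|JK| = √((-12)² + (-9)²) = √225 = 15
|KL| = √((-20)² + (-21)²) = √841 = 29
|LM| = √((0)² + (-9)²) = √81 = 9
|MN| = √((21)² + (20)²) = √841 = 29
|NO| = √((6)² + (0)²) = √36 = 6
|OP| = √((12)² + (-5)²) = √169 = 13
|PJ| = √((-7)² + (24)²) = √625 = 25
Perimeter = 15 + 29 + 9 + 29 + 6 + 13 + 25 = 126.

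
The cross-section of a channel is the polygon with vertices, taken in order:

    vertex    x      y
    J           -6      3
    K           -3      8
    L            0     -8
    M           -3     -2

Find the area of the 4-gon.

Cross-terms: -39, 24, -24, -21  ⇒  Σ = -60
Area = |Σ|/2 = 30.

30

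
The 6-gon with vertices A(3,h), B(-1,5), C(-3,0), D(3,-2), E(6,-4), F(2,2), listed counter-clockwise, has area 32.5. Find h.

Write out the shoelace sum; only the two edges meeting at A involve h:
2·Area = [(2·h − 3·2) + (3·5 − (-1)·h)] + 41
       = 3·h + 50 = 65
⇒ h = 5.

5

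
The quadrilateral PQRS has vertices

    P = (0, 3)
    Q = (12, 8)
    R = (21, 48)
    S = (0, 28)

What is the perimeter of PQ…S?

108

|PQ| = √((12)² + (5)²) = √169 = 13
|QR| = √((9)² + (40)²) = √1681 = 41
|RS| = √((-21)² + (-20)²) = √841 = 29
|SP| = √((0)² + (-25)²) = √625 = 25
Perimeter = 13 + 41 + 29 + 25 = 108.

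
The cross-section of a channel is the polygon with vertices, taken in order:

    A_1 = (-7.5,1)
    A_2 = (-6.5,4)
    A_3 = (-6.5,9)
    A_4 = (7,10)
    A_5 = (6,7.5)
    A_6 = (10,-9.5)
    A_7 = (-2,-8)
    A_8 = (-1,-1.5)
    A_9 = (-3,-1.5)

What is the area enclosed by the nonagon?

222.375

Apply Gauss's area formula: 2A = Σ (x_i·y_{i+1} − x_{i+1}·y_i), indices taken mod 9.
A_1→A_2: (-7.5)(4) − (-6.5)(1) = -23.5
A_2→A_3: (-6.5)(9) − (-6.5)(4) = -32.5
A_3→A_4: (-6.5)(10) − (7)(9) = -128
A_4→A_5: (7)(7.5) − (6)(10) = -7.5
A_5→A_6: (6)(-9.5) − (10)(7.5) = -132
A_6→A_7: (10)(-8) − (-2)(-9.5) = -99
A_7→A_8: (-2)(-1.5) − (-1)(-8) = -5
A_8→A_9: (-1)(-1.5) − (-3)(-1.5) = -3
A_9→A_1: (-3)(1) − (-7.5)(-1.5) = -14.25
Σ = -444.75
Area = |Σ|/2 = 222.375.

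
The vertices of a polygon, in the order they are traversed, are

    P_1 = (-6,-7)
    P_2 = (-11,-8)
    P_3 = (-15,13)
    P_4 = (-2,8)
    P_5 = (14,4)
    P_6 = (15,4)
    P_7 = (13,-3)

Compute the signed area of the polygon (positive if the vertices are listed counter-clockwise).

Σ = (-29) + (-263) + (-94) + (-120) + (-4) + (-97) + (-109) = -716
Signed area = Σ/2 = -358 (negative ⇒ clockwise traversal).

-358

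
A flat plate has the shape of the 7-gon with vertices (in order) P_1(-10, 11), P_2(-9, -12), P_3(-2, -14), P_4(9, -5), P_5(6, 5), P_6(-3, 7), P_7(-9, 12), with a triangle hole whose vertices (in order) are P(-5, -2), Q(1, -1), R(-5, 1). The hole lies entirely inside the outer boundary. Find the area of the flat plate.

309.5

Outer boundary:
Σ = (219) + (102) + (136) + (75) + (57) + (27) + (21) = 637
Area = |Σ|/2 = 318.5.
Hole:
Apply Gauss's area formula: 2A = Σ (x_i·y_{i+1} − x_{i+1}·y_i), indices taken mod 3.
Σ = (7) + (-4) + (15) = 18
Area = |Σ|/2 = 9.
Net area = 318.5 − 9 = 309.5.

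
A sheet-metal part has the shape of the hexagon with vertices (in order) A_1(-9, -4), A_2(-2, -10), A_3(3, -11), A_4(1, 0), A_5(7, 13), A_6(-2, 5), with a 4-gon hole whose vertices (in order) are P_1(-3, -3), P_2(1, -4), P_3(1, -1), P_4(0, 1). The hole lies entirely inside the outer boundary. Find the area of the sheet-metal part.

Outer boundary:
Cross-terms: 82, 52, 11, 13, 61, 53  ⇒  Σ = 272
Area = |Σ|/2 = 136.
Hole:
Apply the shoelace formula: 2A = Σ (x_i·y_{i+1} − x_{i+1}·y_i), indices taken mod 4.
Cross-terms: 15, 3, 1, 3  ⇒  Σ = 22
Area = |Σ|/2 = 11.
Net area = 136 − 11 = 125.

125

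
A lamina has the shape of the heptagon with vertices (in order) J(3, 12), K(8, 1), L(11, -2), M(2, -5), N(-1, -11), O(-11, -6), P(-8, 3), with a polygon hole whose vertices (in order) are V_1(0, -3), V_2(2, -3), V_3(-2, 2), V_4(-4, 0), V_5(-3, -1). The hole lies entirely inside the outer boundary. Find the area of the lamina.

237

Outer boundary:
Σ = (-93) + (-27) + (-51) + (-27) + (-115) + (-81) + (-105) = -499
Area = |Σ|/2 = 249.5.
Hole:
Apply the surveyor's formula: 2A = Σ (x_i·y_{i+1} − x_{i+1}·y_i), indices taken mod 5.
V_1→V_2: (0)(-3) − (2)(-3) = 6
V_2→V_3: (2)(2) − (-2)(-3) = -2
V_3→V_4: (-2)(0) − (-4)(2) = 8
V_4→V_5: (-4)(-1) − (-3)(0) = 4
V_5→V_1: (-3)(-3) − (0)(-1) = 9
Σ = 25
Area = |Σ|/2 = 12.5.
Net area = 249.5 − 12.5 = 237.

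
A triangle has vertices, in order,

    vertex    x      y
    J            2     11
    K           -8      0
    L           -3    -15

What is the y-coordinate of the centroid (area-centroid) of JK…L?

-4/3

Apply the shoelace (surveyor's) formula. First the cross-terms c_i = x_i·y_{i+1} − x_{i+1}·y_i:
  88, 120, -3  ⇒  2A = 205, A = 102.5.
Then Σ (y_i + y_{i+1})·c_i = -820, so ȳ = -820 / (6·102.5) = -4/3.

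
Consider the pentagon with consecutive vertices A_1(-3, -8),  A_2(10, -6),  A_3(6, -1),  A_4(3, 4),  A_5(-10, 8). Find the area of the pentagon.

159.5

Apply the shoelace (surveyor's) formula: 2A = Σ (x_i·y_{i+1} − x_{i+1}·y_i), indices taken mod 5.
Σ = (98) + (26) + (27) + (64) + (104) = 319
Area = |Σ|/2 = 159.5.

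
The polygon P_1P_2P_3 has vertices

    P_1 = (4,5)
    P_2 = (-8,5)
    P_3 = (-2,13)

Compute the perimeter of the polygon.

32

|P_1P_2| = √((-12)² + (0)²) = √144 = 12
|P_2P_3| = √((6)² + (8)²) = √100 = 10
|P_3P_1| = √((6)² + (-8)²) = √100 = 10
Perimeter = 12 + 10 + 10 = 32.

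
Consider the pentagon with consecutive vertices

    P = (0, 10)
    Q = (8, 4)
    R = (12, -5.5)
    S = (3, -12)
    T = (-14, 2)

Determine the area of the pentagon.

Apply the shoelace (surveyor's) formula: 2A = Σ (x_i·y_{i+1} − x_{i+1}·y_i), indices taken mod 5.
Cross-terms: -80, -92, -127.5, -162, -140  ⇒  Σ = -601.5
Area = |Σ|/2 = 300.75.

300.75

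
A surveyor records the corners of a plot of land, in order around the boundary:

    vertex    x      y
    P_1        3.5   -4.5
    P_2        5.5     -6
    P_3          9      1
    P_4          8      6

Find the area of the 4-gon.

26.125

P_1→P_2: (3.5)(-6) − (5.5)(-4.5) = 3.75
P_2→P_3: (5.5)(1) − (9)(-6) = 59.5
P_3→P_4: (9)(6) − (8)(1) = 46
P_4→P_1: (8)(-4.5) − (3.5)(6) = -57
Σ = 52.25
Area = |Σ|/2 = 26.125.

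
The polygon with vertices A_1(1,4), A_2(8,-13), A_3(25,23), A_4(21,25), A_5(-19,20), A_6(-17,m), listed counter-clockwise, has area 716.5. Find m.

17

The doubled signed area Σ (x_i y_{i+1} − x_{i+1} y_i) is linear in m.
With m=0 it equals 1773; the coefficient of m is -20 (from the two edges through A_6).
So -20·m + 1773 = 2·716.5 = 1433 ⇒ m = 17.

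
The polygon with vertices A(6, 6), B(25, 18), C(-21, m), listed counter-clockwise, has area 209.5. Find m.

11

The doubled signed area Σ (x_i y_{i+1} − x_{i+1} y_i) is linear in m.
With m=0 it equals 210; the coefficient of m is 19 (from the two edges through C).
So 19·m + 210 = 2·209.5 = 419 ⇒ m = 11.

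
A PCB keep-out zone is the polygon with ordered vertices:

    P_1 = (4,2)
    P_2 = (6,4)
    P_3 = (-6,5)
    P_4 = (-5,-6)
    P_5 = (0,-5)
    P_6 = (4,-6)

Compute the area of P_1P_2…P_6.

Σ = (4) + (54) + (61) + (25) + (20) + (32) = 196
Area = |Σ|/2 = 98.

98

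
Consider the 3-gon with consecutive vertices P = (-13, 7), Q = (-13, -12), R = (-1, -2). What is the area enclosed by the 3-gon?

114

Cross-terms: 247, 14, -33  ⇒  Σ = 228
Area = |Σ|/2 = 114.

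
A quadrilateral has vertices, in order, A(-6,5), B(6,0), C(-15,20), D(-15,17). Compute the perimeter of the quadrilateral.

|AB| = √((12)² + (-5)²) = √169 = 13
|BC| = √((-21)² + (20)²) = √841 = 29
|CD| = √((0)² + (-3)²) = √9 = 3
|DA| = √((9)² + (-12)²) = √225 = 15
Perimeter = 13 + 29 + 3 + 15 = 60.

60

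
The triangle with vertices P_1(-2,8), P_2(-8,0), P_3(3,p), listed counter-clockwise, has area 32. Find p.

4

Write out the shoelace sum; only the two edges meeting at P_3 involve p:
2·Area = [((-8)·p − 3·0) + (3·8 − (-2)·p)] + 64
       = -6·p + 88 = 64
⇒ p = 4.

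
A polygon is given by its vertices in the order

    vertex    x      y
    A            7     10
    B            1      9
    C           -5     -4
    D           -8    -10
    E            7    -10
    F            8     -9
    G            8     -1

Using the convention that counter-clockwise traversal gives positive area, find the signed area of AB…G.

215

Apply the surveyor's formula: 2A = Σ (x_i·y_{i+1} − x_{i+1}·y_i), indices taken mod 7.
A→B: (7)(9) − (1)(10) = 53
B→C: (1)(-4) − (-5)(9) = 41
C→D: (-5)(-10) − (-8)(-4) = 18
D→E: (-8)(-10) − (7)(-10) = 150
E→F: (7)(-9) − (8)(-10) = 17
F→G: (8)(-1) − (8)(-9) = 64
G→A: (8)(10) − (7)(-1) = 87
Σ = 430
Signed area = Σ/2 = 215 (positive ⇒ counter-clockwise traversal).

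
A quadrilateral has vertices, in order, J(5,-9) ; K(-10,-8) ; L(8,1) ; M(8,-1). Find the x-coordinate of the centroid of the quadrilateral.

Apply the surveyor's formula. First the cross-terms c_i = x_i·y_{i+1} − x_{i+1}·y_i:
  -130, 54, -16, -67  ⇒  2A = -159, A = -79.5.
Then Σ (x_i + x_{i+1})·c_i = -585, so x̄ = -585 / (6·(-79.5)) = 65/53.

65/53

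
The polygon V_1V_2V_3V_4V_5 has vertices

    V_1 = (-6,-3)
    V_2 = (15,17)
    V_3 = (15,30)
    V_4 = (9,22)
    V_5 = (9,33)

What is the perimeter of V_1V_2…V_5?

|V_1V_2| = √((21)² + (20)²) = √841 = 29
|V_2V_3| = √((0)² + (13)²) = √169 = 13
|V_3V_4| = √((-6)² + (-8)²) = √100 = 10
|V_4V_5| = √((0)² + (11)²) = √121 = 11
|V_5V_1| = √((-15)² + (-36)²) = √1521 = 39
Perimeter = 29 + 13 + 10 + 11 + 39 = 102.

102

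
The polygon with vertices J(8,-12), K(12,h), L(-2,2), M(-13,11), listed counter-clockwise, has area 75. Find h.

-9

The doubled signed area Σ (x_i y_{i+1} − x_{i+1} y_i) is linear in h.
With h=0 it equals 240; the coefficient of h is 10 (from the two edges through K).
So 10·h + 240 = 2·75 = 150 ⇒ h = -9.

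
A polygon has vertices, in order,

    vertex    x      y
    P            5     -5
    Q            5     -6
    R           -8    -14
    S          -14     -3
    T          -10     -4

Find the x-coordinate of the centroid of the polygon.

-1038/199

Apply Gauss's area formula. First the cross-terms c_i = x_i·y_{i+1} − x_{i+1}·y_i:
  -5, -118, -172, 26, 70  ⇒  2A = -199, A = -99.5.
Then Σ (x_i + x_{i+1})·c_i = 3114, so x̄ = 3114 / (6·(-99.5)) = -1038/199.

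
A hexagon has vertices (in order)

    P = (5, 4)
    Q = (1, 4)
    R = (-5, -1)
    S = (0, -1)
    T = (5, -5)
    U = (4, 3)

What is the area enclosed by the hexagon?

Apply Gauss's area formula: 2A = Σ (x_i·y_{i+1} − x_{i+1}·y_i), indices taken mod 6.
Σ = (16) + (19) + (5) + (5) + (35) + (1) = 81
Area = |Σ|/2 = 40.5.

40.5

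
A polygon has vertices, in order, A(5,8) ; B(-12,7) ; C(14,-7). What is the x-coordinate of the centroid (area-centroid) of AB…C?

7/3

Apply Gauss's area formula. First the cross-terms c_i = x_i·y_{i+1} − x_{i+1}·y_i:
  131, -14, 147  ⇒  2A = 264, A = 132.
Then Σ (x_i + x_{i+1})·c_i = 1848, so x̄ = 1848 / (6·132) = 7/3.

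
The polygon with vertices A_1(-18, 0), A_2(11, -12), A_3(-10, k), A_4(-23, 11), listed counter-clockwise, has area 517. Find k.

25

Write out the shoelace sum; only the two edges meeting at A_3 involve k:
2·Area = [(11·k − (-10)·(-12)) + ((-10)·11 − (-23)·k)] + 414
       = 34·k + 184 = 1034
⇒ k = 25.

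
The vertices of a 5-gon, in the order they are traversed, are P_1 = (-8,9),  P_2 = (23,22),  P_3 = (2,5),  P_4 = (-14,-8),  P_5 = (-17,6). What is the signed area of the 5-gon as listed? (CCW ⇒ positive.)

Cross-terms: -383, 71, 54, -220, -105  ⇒  Σ = -583
Signed area = Σ/2 = -291.5 (negative ⇒ clockwise traversal).

-291.5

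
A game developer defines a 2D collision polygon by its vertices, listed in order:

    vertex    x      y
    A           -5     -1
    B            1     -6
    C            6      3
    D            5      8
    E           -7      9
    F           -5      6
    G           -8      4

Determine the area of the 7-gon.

Apply the shoelace formula: 2A = Σ (x_i·y_{i+1} − x_{i+1}·y_i), indices taken mod 7.
Cross-terms: 31, 39, 33, 101, 3, 28, 28  ⇒  Σ = 263
Area = |Σ|/2 = 131.5.

131.5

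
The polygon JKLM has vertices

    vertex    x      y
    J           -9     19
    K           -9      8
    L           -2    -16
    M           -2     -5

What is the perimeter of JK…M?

72

|JK| = √((0)² + (-11)²) = √121 = 11
|KL| = √((7)² + (-24)²) = √625 = 25
|LM| = √((0)² + (11)²) = √121 = 11
|MJ| = √((-7)² + (24)²) = √625 = 25
Perimeter = 11 + 25 + 11 + 25 = 72.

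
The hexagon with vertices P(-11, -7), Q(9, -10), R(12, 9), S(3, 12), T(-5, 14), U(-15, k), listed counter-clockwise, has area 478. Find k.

8

The doubled signed area Σ (x_i y_{i+1} − x_{i+1} y_i) is linear in k.
With k=0 it equals 908; the coefficient of k is 6 (from the two edges through U).
So 6·k + 908 = 2·478 = 956 ⇒ k = 8.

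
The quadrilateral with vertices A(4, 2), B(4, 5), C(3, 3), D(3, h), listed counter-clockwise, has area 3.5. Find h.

Write out the shoelace sum; only the two edges meeting at D involve h:
2·Area = [(3·h − 3·3) + (3·2 − 4·h)] + 9
       = -1·h + 6 = 7
⇒ h = -1.

-1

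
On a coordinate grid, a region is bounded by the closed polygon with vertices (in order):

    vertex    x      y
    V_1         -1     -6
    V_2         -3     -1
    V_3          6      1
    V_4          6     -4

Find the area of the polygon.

Cross-terms: -17, 3, -30, -40  ⇒  Σ = -84
Area = |Σ|/2 = 42.

42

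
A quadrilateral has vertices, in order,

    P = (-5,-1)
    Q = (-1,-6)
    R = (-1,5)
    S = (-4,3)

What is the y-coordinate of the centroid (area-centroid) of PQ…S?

Apply the shoelace formula. First the cross-terms c_i = x_i·y_{i+1} − x_{i+1}·y_i:
  29, -11, 17, 19  ⇒  2A = 54, A = 27.
Then Σ (y_i + y_{i+1})·c_i = -18, so ȳ = -18 / (6·27) = -1/9.

-1/9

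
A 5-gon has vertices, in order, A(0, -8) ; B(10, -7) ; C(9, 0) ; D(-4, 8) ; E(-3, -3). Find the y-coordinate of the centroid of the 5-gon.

Apply the shoelace formula. First the cross-terms c_i = x_i·y_{i+1} − x_{i+1}·y_i:
  80, 63, 72, 36, 24  ⇒  2A = 275, A = 137.5.
Then Σ (y_i + y_{i+1})·c_i = -1149, so ȳ = -1149 / (6·137.5) = -383/275.

-383/275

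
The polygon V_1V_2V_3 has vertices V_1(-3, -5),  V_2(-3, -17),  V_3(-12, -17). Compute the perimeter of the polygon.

|V_1V_2| = √((0)² + (-12)²) = √144 = 12
|V_2V_3| = √((-9)² + (0)²) = √81 = 9
|V_3V_1| = √((9)² + (12)²) = √225 = 15
Perimeter = 12 + 9 + 15 = 36.

36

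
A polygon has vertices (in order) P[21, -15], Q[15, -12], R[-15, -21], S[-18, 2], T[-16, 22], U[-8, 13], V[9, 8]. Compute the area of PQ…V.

905

Apply the surveyor's formula: 2A = Σ (x_i·y_{i+1} − x_{i+1}·y_i), indices taken mod 7.
Σ = (-27) + (-495) + (-408) + (-364) + (-32) + (-181) + (-303) = -1810
Area = |Σ|/2 = 905.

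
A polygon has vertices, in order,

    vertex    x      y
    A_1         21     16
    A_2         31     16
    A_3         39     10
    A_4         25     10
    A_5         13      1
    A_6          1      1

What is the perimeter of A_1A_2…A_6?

|A_1A_2| = √((10)² + (0)²) = √100 = 10
|A_2A_3| = √((8)² + (-6)²) = √100 = 10
|A_3A_4| = √((-14)² + (0)²) = √196 = 14
|A_4A_5| = √((-12)² + (-9)²) = √225 = 15
|A_5A_6| = √((-12)² + (0)²) = √144 = 12
|A_6A_1| = √((20)² + (15)²) = √625 = 25
Perimeter = 10 + 10 + 14 + 15 + 12 + 25 = 86.

86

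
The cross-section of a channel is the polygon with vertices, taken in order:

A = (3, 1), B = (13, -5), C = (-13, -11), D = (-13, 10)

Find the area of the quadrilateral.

Apply the shoelace (surveyor's) formula: 2A = Σ (x_i·y_{i+1} − x_{i+1}·y_i), indices taken mod 4.
Σ = (-28) + (-208) + (-273) + (-43) = -552
Area = |Σ|/2 = 276.

276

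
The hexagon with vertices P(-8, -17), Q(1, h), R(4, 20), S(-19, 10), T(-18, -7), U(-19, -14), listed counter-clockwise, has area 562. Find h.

-2

Write out the shoelace sum; only the two edges meeting at Q involve h:
2·Area = [((-8)·h − 1·(-17)) + (1·20 − 4·h)] + 1063
       = -12·h + 1100 = 1124
⇒ h = -2.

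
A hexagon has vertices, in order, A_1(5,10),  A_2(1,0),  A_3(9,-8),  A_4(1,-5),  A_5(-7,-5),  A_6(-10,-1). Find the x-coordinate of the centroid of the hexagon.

-312/233

Apply the shoelace formula. First the cross-terms c_i = x_i·y_{i+1} − x_{i+1}·y_i:
  -10, -8, -37, -40, -43, -95  ⇒  2A = -233, A = -116.5.
Then Σ (x_i + x_{i+1})·c_i = 936, so x̄ = 936 / (6·(-116.5)) = -312/233.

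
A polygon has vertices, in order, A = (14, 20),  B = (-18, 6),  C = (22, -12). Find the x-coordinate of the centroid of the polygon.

Apply the shoelace (surveyor's) formula. First the cross-terms c_i = x_i·y_{i+1} − x_{i+1}·y_i:
  444, 84, 608  ⇒  2A = 1136, A = 568.
Then Σ (x_i + x_{i+1})·c_i = 20448, so x̄ = 20448 / (6·568) = 6.

6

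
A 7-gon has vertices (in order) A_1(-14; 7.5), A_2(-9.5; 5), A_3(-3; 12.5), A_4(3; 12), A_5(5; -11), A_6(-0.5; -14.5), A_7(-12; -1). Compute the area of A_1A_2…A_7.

Cross-terms: 1.25, -103.75, -73.5, -93, -78, -173.5, -104  ⇒  Σ = -624.5
Area = |Σ|/2 = 312.25.

312.25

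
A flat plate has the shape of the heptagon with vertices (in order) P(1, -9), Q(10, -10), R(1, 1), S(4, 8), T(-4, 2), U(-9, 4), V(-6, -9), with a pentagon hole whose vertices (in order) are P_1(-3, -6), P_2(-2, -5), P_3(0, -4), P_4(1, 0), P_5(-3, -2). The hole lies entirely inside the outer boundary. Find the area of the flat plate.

144.5

Outer boundary:
Apply the surveyor's formula: 2A = Σ (x_i·y_{i+1} − x_{i+1}·y_i), indices taken mod 7.
P→Q: (1)(-10) − (10)(-9) = 80
Q→R: (10)(1) − (1)(-10) = 20
R→S: (1)(8) − (4)(1) = 4
S→T: (4)(2) − (-4)(8) = 40
T→U: (-4)(4) − (-9)(2) = 2
U→V: (-9)(-9) − (-6)(4) = 105
V→P: (-6)(-9) − (1)(-9) = 63
Σ = 314
Area = |Σ|/2 = 157.
Hole:
Apply the shoelace (surveyor's) formula: 2A = Σ (x_i·y_{i+1} − x_{i+1}·y_i), indices taken mod 5.
Σ = (3) + (8) + (4) + (-2) + (12) = 25
Area = |Σ|/2 = 12.5.
Net area = 157 − 12.5 = 144.5.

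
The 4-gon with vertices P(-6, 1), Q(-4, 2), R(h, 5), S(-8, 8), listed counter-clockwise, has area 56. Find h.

10

The doubled signed area Σ (x_i y_{i+1} − x_{i+1} y_i) is linear in h.
With h=0 it equals 52; the coefficient of h is 6 (from the two edges through R).
So 6·h + 52 = 2·56 = 112 ⇒ h = 10.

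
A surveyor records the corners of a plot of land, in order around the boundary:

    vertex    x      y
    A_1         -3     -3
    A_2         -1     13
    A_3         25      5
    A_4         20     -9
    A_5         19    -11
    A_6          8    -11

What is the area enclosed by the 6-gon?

462

Apply the shoelace (surveyor's) formula: 2A = Σ (x_i·y_{i+1} − x_{i+1}·y_i), indices taken mod 6.
Cross-terms: -42, -330, -325, -49, -121, -57  ⇒  Σ = -924
Area = |Σ|/2 = 462.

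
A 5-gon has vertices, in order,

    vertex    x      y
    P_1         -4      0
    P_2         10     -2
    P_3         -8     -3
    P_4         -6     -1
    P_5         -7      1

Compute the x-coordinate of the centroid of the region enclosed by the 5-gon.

-221/171

Apply the shoelace (surveyor's) formula. First the cross-terms c_i = x_i·y_{i+1} − x_{i+1}·y_i:
  8, -46, -10, -13, 4  ⇒  2A = -57, A = -28.5.
Then Σ (x_i + x_{i+1})·c_i = 221, so x̄ = 221 / (6·(-28.5)) = -221/171.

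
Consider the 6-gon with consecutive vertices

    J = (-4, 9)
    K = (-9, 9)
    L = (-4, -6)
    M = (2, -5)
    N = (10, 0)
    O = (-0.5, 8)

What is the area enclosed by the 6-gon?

Apply Gauss's area formula: 2A = Σ (x_i·y_{i+1} − x_{i+1}·y_i), indices taken mod 6.
Σ = (45) + (90) + (32) + (50) + (80) + (27.5) = 324.5
Area = |Σ|/2 = 162.25.

162.25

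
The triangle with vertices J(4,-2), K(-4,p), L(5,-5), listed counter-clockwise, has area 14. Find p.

Write out the shoelace sum; only the two edges meeting at K involve p:
2·Area = [(4·p − (-4)·(-2)) + ((-4)·(-5) − 5·p)] + 10
       = -1·p + 22 = 28
⇒ p = -6.

-6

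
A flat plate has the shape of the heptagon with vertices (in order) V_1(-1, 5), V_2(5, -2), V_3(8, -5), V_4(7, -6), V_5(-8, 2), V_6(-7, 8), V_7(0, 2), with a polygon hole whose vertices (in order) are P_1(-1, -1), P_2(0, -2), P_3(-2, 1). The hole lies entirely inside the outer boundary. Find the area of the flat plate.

Outer boundary:
Σ = (-23) + (-9) + (-13) + (-34) + (-50) + (-14) + (2) = -141
Area = |Σ|/2 = 70.5.
Hole:
Apply the shoelace formula: 2A = Σ (x_i·y_{i+1} − x_{i+1}·y_i), indices taken mod 3.
Σ = (2) + (-4) + (3) = 1
Area = |Σ|/2 = 0.5.
Net area = 70.5 − 0.5 = 70.

70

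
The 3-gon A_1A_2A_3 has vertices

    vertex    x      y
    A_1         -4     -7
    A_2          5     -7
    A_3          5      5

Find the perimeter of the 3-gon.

|A_1A_2| = √((9)² + (0)²) = √81 = 9
|A_2A_3| = √((0)² + (12)²) = √144 = 12
|A_3A_1| = √((-9)² + (-12)²) = √225 = 15
Perimeter = 9 + 12 + 15 = 36.

36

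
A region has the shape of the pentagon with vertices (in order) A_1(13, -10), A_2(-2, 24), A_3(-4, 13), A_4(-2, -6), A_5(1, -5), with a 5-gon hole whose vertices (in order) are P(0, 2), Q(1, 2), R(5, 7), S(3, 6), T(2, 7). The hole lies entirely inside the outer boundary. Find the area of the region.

233

Outer boundary:
Apply the shoelace formula: 2A = Σ (x_i·y_{i+1} − x_{i+1}·y_i), indices taken mod 5.
Σ = (292) + (70) + (50) + (16) + (55) = 483
Area = |Σ|/2 = 241.5.
Hole:
P→Q: (0)(2) − (1)(2) = -2
Q→R: (1)(7) − (5)(2) = -3
R→S: (5)(6) − (3)(7) = 9
S→T: (3)(7) − (2)(6) = 9
T→P: (2)(2) − (0)(7) = 4
Σ = 17
Area = |Σ|/2 = 8.5.
Net area = 241.5 − 8.5 = 233.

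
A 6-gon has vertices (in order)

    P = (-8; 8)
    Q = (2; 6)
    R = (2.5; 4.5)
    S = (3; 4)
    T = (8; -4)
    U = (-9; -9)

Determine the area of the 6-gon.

184.75

Apply the shoelace (surveyor's) formula: 2A = Σ (x_i·y_{i+1} − x_{i+1}·y_i), indices taken mod 6.
Cross-terms: -64, -6, -3.5, -44, -108, -144  ⇒  Σ = -369.5
Area = |Σ|/2 = 184.75.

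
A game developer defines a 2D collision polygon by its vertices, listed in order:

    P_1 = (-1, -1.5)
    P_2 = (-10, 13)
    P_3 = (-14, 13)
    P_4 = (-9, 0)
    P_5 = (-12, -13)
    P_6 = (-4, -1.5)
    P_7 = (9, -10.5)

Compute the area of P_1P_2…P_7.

Apply the surveyor's formula: 2A = Σ (x_i·y_{i+1} − x_{i+1}·y_i), indices taken mod 7.
Cross-terms: -28, 52, 117, 117, -34, 55.5, -24  ⇒  Σ = 255.5
Area = |Σ|/2 = 127.75.

127.75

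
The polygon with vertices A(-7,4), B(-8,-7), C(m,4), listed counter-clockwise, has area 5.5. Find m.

-6

Write out the shoelace sum; only the two edges meeting at C involve m:
2·Area = [((-8)·4 − m·(-7)) + (m·4 − (-7)·4)] + 81
       = 11·m + 77 = 11
⇒ m = -6.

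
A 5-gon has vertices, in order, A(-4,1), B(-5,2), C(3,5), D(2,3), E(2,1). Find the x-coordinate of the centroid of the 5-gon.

Apply the shoelace formula. First the cross-terms c_i = x_i·y_{i+1} − x_{i+1}·y_i:
  -3, -31, -1, -4, 6  ⇒  2A = -33, A = -16.5.
Then Σ (x_i + x_{i+1})·c_i = 56, so x̄ = 56 / (6·(-16.5)) = -56/99.

-56/99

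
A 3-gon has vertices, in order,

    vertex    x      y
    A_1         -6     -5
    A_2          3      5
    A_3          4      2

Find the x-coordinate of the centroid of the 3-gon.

1/3

Apply the surveyor's formula. First the cross-terms c_i = x_i·y_{i+1} − x_{i+1}·y_i:
  -15, -14, -8  ⇒  2A = -37, A = -18.5.
Then Σ (x_i + x_{i+1})·c_i = -37, so x̄ = -37 / (6·(-18.5)) = 1/3.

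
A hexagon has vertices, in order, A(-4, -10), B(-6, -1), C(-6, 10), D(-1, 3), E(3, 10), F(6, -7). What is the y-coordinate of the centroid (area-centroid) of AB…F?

-154/159

Apply Gauss's area formula. First the cross-terms c_i = x_i·y_{i+1} − x_{i+1}·y_i:
  -56, -66, -8, -19, -81, -88  ⇒  2A = -318, A = -159.
Then Σ (y_i + y_{i+1})·c_i = 924, so ȳ = 924 / (6·(-159)) = -154/159.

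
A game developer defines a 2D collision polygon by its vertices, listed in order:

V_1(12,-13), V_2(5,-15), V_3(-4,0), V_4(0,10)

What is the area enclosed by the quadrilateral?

Σ = (-115) + (-60) + (-40) + (-120) = -335
Area = |Σ|/2 = 167.5.

167.5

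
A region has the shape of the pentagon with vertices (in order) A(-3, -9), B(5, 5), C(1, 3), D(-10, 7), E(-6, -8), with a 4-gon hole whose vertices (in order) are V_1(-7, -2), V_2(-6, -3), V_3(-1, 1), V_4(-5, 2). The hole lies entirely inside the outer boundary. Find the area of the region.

101

Outer boundary:
Apply Gauss's area formula: 2A = Σ (x_i·y_{i+1} − x_{i+1}·y_i), indices taken mod 5.
Σ = (30) + (10) + (37) + (122) + (30) = 229
Area = |Σ|/2 = 114.5.
Hole:
Apply the surveyor's formula: 2A = Σ (x_i·y_{i+1} − x_{i+1}·y_i), indices taken mod 4.
V_1→V_2: (-7)(-3) − (-6)(-2) = 9
V_2→V_3: (-6)(1) − (-1)(-3) = -9
V_3→V_4: (-1)(2) − (-5)(1) = 3
V_4→V_1: (-5)(-2) − (-7)(2) = 24
Σ = 27
Area = |Σ|/2 = 13.5.
Net area = 114.5 − 13.5 = 101.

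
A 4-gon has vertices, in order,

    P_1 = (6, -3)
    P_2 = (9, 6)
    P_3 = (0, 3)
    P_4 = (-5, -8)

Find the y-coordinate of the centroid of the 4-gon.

Apply the shoelace (surveyor's) formula. First the cross-terms c_i = x_i·y_{i+1} − x_{i+1}·y_i:
  63, 27, 15, 63  ⇒  2A = 168, A = 84.
Then Σ (y_i + y_{i+1})·c_i = -336, so ȳ = -336 / (6·84) = -2/3.

-2/3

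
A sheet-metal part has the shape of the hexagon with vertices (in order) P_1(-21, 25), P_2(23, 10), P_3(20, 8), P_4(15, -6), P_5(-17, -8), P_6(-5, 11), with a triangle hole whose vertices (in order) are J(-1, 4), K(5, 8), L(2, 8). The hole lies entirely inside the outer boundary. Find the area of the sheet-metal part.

Outer boundary:
Cross-terms: -785, -16, -240, -222, -227, 106  ⇒  Σ = -1384
Area = |Σ|/2 = 692.
Hole:
Σ = (-28) + (24) + (16) = 12
Area = |Σ|/2 = 6.
Net area = 692 − 6 = 686.

686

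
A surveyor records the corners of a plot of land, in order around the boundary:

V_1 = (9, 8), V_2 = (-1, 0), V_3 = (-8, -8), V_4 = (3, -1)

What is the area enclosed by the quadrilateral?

Apply the shoelace (surveyor's) formula: 2A = Σ (x_i·y_{i+1} − x_{i+1}·y_i), indices taken mod 4.
Σ = (8) + (8) + (32) + (33) = 81
Area = |Σ|/2 = 40.5.

40.5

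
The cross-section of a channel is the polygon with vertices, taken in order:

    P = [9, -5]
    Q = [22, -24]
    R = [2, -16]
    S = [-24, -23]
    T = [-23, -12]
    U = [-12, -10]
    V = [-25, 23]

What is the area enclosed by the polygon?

Apply Gauss's area formula: 2A = Σ (x_i·y_{i+1} − x_{i+1}·y_i), indices taken mod 7.
Cross-terms: -106, -304, -430, -241, 86, -526, -82  ⇒  Σ = -1603
Area = |Σ|/2 = 801.5.

801.5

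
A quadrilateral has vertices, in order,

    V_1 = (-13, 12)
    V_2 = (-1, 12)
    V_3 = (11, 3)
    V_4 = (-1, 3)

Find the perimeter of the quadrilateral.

54

|V_1V_2| = √((12)² + (0)²) = √144 = 12
|V_2V_3| = √((12)² + (-9)²) = √225 = 15
|V_3V_4| = √((-12)² + (0)²) = √144 = 12
|V_4V_1| = √((-12)² + (9)²) = √225 = 15
Perimeter = 12 + 15 + 12 + 15 = 54.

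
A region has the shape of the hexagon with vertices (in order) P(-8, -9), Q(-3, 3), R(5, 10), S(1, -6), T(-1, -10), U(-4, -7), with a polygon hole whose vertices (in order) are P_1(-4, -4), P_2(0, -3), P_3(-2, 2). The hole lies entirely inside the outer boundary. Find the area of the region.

91.5

Outer boundary:
P→Q: (-8)(3) − (-3)(-9) = -51
Q→R: (-3)(10) − (5)(3) = -45
R→S: (5)(-6) − (1)(10) = -40
S→T: (1)(-10) − (-1)(-6) = -16
T→U: (-1)(-7) − (-4)(-10) = -33
U→P: (-4)(-9) − (-8)(-7) = -20
Σ = -205
Area = |Σ|/2 = 102.5.
Hole:
Apply the shoelace formula: 2A = Σ (x_i·y_{i+1} − x_{i+1}·y_i), indices taken mod 3.
Cross-terms: 12, -6, 16  ⇒  Σ = 22
Area = |Σ|/2 = 11.
Net area = 102.5 − 11 = 91.5.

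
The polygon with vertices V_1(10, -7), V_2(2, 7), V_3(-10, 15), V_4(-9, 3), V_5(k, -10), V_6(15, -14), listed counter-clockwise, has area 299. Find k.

The doubled signed area Σ (x_i y_{i+1} − x_{i+1} y_i) is linear in k.
With k=0 it equals 564; the coefficient of k is -17 (from the two edges through V_5).
So -17·k + 564 = 2·299 = 598 ⇒ k = -2.

-2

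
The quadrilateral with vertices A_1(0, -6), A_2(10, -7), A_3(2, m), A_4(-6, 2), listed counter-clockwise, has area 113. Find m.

7

Write out the shoelace sum; only the two edges meeting at A_3 involve m:
2·Area = [(10·m − 2·(-7)) + (2·2 − (-6)·m)] + 96
       = 16·m + 114 = 226
⇒ m = 7.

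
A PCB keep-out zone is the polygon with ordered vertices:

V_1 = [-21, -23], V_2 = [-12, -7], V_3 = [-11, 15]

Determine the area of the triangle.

Cross-terms: -129, -257, 568  ⇒  Σ = 182
Area = |Σ|/2 = 91.

91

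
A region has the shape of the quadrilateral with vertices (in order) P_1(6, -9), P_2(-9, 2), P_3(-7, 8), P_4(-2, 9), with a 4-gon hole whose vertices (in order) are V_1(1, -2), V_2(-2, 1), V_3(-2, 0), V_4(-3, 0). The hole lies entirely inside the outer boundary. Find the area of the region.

Outer boundary:
Apply Gauss's area formula: 2A = Σ (x_i·y_{i+1} − x_{i+1}·y_i), indices taken mod 4.
P_1→P_2: (6)(2) − (-9)(-9) = -69
P_2→P_3: (-9)(8) − (-7)(2) = -58
P_3→P_4: (-7)(9) − (-2)(8) = -47
P_4→P_1: (-2)(-9) − (6)(9) = -36
Σ = -210
Area = |Σ|/2 = 105.
Hole:
Apply the shoelace (surveyor's) formula: 2A = Σ (x_i·y_{i+1} − x_{i+1}·y_i), indices taken mod 4.
Σ = (-3) + (2) + (0) + (6) = 5
Area = |Σ|/2 = 2.5.
Net area = 105 − 2.5 = 102.5.

102.5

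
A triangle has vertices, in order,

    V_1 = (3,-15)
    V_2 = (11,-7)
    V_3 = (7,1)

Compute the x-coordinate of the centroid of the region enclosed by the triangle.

7

Apply Gauss's area formula. First the cross-terms c_i = x_i·y_{i+1} − x_{i+1}·y_i:
  144, 60, -108  ⇒  2A = 96, A = 48.
Then Σ (x_i + x_{i+1})·c_i = 2016, so x̄ = 2016 / (6·48) = 7.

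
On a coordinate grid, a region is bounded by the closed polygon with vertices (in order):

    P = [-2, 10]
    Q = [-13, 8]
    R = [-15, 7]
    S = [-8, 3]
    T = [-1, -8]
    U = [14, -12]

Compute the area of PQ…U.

Apply the shoelace (surveyor's) formula: 2A = Σ (x_i·y_{i+1} − x_{i+1}·y_i), indices taken mod 6.
Σ = (114) + (29) + (11) + (67) + (124) + (116) = 461
Area = |Σ|/2 = 230.5.

230.5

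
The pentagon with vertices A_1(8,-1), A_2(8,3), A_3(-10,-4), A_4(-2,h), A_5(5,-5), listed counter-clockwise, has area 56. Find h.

-3

Write out the shoelace sum; only the two edges meeting at A_4 involve h:
2·Area = [((-10)·h − (-2)·(-4)) + ((-2)·(-5) − 5·h)] + 65
       = -15·h + 67 = 112
⇒ h = -3.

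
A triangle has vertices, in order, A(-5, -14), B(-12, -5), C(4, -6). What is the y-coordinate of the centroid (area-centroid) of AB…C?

-25/3

Apply the shoelace formula. First the cross-terms c_i = x_i·y_{i+1} − x_{i+1}·y_i:
  -143, 92, -86  ⇒  2A = -137, A = -68.5.
Then Σ (y_i + y_{i+1})·c_i = 3425, so ȳ = 3425 / (6·(-68.5)) = -25/3.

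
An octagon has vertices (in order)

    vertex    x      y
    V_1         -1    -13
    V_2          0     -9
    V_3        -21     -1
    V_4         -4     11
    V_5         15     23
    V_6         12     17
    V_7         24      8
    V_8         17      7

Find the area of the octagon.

Σ = (9) + (-189) + (-235) + (-257) + (-21) + (-312) + (32) + (-214) = -1187
Area = |Σ|/2 = 593.5.

593.5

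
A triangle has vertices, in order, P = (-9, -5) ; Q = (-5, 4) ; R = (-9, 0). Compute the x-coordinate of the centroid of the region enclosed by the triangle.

Apply the shoelace (surveyor's) formula. First the cross-terms c_i = x_i·y_{i+1} − x_{i+1}·y_i:
  -61, 36, 45  ⇒  2A = 20, A = 10.
Then Σ (x_i + x_{i+1})·c_i = -460, so x̄ = -460 / (6·10) = -23/3.

-23/3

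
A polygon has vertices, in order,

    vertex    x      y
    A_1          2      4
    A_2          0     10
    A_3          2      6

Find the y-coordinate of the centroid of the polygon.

20/3

Apply the shoelace formula. First the cross-terms c_i = x_i·y_{i+1} − x_{i+1}·y_i:
  20, -20, -4  ⇒  2A = -4, A = -2.
Then Σ (y_i + y_{i+1})·c_i = -80, so ȳ = -80 / (6·(-2)) = 20/3.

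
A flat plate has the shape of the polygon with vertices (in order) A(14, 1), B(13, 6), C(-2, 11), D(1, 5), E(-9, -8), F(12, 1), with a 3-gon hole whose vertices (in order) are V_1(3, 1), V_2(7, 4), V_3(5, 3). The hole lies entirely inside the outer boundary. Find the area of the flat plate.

162.5

Outer boundary:
Σ = (71) + (155) + (-21) + (37) + (87) + (-2) = 327
Area = |Σ|/2 = 163.5.
Hole:
Apply Gauss's area formula: 2A = Σ (x_i·y_{i+1} − x_{i+1}·y_i), indices taken mod 3.
Σ = (5) + (1) + (-4) = 2
Area = |Σ|/2 = 1.
Net area = 163.5 − 1 = 162.5.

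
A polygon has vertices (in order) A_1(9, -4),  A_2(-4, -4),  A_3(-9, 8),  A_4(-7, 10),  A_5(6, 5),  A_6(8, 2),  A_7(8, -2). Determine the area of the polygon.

161.5

Apply the shoelace (surveyor's) formula: 2A = Σ (x_i·y_{i+1} − x_{i+1}·y_i), indices taken mod 7.
Σ = (-52) + (-68) + (-34) + (-95) + (-28) + (-32) + (-14) = -323
Area = |Σ|/2 = 161.5.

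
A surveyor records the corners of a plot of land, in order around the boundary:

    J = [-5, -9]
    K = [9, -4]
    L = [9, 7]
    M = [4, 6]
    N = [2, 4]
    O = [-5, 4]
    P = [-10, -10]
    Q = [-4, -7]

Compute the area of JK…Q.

Σ = (101) + (99) + (26) + (4) + (28) + (90) + (30) + (1) = 379
Area = |Σ|/2 = 189.5.

189.5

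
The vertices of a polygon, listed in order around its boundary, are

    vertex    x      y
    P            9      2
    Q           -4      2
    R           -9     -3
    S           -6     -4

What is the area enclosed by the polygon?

49

P→Q: (9)(2) − (-4)(2) = 26
Q→R: (-4)(-3) − (-9)(2) = 30
R→S: (-9)(-4) − (-6)(-3) = 18
S→P: (-6)(2) − (9)(-4) = 24
Σ = 98
Area = |Σ|/2 = 49.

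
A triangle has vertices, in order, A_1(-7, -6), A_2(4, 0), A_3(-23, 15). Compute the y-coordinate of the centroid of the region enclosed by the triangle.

3

Apply the shoelace formula. First the cross-terms c_i = x_i·y_{i+1} − x_{i+1}·y_i:
  24, 60, 243  ⇒  2A = 327, A = 163.5.
Then Σ (y_i + y_{i+1})·c_i = 2943, so ȳ = 2943 / (6·163.5) = 3.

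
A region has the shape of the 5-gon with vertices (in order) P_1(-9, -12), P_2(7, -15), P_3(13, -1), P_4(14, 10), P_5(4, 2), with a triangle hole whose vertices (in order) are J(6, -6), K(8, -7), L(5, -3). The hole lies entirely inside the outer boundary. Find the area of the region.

252

Outer boundary:
Apply the shoelace (surveyor's) formula: 2A = Σ (x_i·y_{i+1} − x_{i+1}·y_i), indices taken mod 5.
Σ = (219) + (188) + (144) + (-12) + (-30) = 509
Area = |Σ|/2 = 254.5.
Hole:
Apply Gauss's area formula: 2A = Σ (x_i·y_{i+1} − x_{i+1}·y_i), indices taken mod 3.
Cross-terms: 6, 11, -12  ⇒  Σ = 5
Area = |Σ|/2 = 2.5.
Net area = 254.5 − 2.5 = 252.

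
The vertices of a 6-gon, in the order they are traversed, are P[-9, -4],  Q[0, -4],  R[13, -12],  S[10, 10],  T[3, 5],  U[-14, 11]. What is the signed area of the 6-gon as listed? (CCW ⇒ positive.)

308

Apply the surveyor's formula: 2A = Σ (x_i·y_{i+1} − x_{i+1}·y_i), indices taken mod 6.
P→Q: (-9)(-4) − (0)(-4) = 36
Q→R: (0)(-12) − (13)(-4) = 52
R→S: (13)(10) − (10)(-12) = 250
S→T: (10)(5) − (3)(10) = 20
T→U: (3)(11) − (-14)(5) = 103
U→P: (-14)(-4) − (-9)(11) = 155
Σ = 616
Signed area = Σ/2 = 308 (positive ⇒ counter-clockwise traversal).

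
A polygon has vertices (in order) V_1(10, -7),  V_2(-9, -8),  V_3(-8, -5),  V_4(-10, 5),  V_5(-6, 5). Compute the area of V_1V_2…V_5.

V_1→V_2: (10)(-8) − (-9)(-7) = -143
V_2→V_3: (-9)(-5) − (-8)(-8) = -19
V_3→V_4: (-8)(5) − (-10)(-5) = -90
V_4→V_5: (-10)(5) − (-6)(5) = -20
V_5→V_1: (-6)(-7) − (10)(5) = -8
Σ = -280
Area = |Σ|/2 = 140.

140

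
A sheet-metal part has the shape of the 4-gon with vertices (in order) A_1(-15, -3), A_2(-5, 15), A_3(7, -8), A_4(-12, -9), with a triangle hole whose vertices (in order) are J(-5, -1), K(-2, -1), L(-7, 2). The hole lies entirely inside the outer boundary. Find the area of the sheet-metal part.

277

Outer boundary:
Apply the shoelace formula: 2A = Σ (x_i·y_{i+1} − x_{i+1}·y_i), indices taken mod 4.
A_1→A_2: (-15)(15) − (-5)(-3) = -240
A_2→A_3: (-5)(-8) − (7)(15) = -65
A_3→A_4: (7)(-9) − (-12)(-8) = -159
A_4→A_1: (-12)(-3) − (-15)(-9) = -99
Σ = -563
Area = |Σ|/2 = 281.5.
Hole:
Apply Gauss's area formula: 2A = Σ (x_i·y_{i+1} − x_{i+1}·y_i), indices taken mod 3.
Σ = (3) + (-11) + (17) = 9
Area = |Σ|/2 = 4.5.
Net area = 281.5 − 4.5 = 277.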